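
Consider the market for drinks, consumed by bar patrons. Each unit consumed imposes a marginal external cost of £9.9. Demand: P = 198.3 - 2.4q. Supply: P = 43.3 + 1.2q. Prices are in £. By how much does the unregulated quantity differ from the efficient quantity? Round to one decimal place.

Market equilibrium (private): 43.3 + 1.2q = 198.3 - 2.4q → q_m = 43.0556.
Social marginal benefit = demand − MEC = 188.4 - 2.4q.
Set SMB = MC: 188.4 - 2.4q = 43.3 + 1.2q → q* = 40.3056.
Gap = |43.0556 − 40.3056| = 2.7500.

2.8 units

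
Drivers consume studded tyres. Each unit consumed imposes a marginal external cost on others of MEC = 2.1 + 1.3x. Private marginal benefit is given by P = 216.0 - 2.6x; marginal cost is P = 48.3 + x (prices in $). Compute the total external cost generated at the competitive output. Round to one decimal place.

$1508.3

Market equilibrium (private): 48.3 + x = 216.0 - 2.6x → x_m = 46.5833.
Total external cost = ∫₀^{x_m} (2.1 + 1.3x) dx = 2.1×46.5833 + ½×1.3×46.5833² = 1508.3274.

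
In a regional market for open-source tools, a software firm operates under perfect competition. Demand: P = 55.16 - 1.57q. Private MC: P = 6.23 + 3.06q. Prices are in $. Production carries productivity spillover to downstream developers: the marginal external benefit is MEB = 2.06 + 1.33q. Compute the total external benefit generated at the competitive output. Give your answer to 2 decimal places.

Market equilibrium (private): 6.23 + 3.06q = 55.16 - 1.57q → q_m = 10.5680.
Total external benefit = ∫₀^{q_m} (2.06 + 1.33q) dq = 2.06×10.5680 + ½×1.33×10.5680² = 96.0390.

$96.04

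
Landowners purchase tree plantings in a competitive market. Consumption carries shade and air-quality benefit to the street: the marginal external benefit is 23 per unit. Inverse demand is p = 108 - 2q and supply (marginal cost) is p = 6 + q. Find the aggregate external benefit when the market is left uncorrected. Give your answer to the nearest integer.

Market equilibrium (private): 6 + q = 108 - 2q → q_m = 34.0000.
Total external benefit = MEB × q_m = 23 × 34.0000 = 782.0000.

782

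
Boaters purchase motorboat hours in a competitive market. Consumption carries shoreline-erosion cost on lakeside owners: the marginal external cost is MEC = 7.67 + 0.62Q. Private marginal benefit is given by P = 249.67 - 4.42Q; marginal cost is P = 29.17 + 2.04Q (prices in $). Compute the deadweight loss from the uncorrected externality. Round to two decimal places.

Market equilibrium (private): 29.17 + 2.04Q = 249.67 - 4.42Q → Q_m = 34.1331.
Social marginal benefit = demand − MEC = 242.00 - 5.04Q.
Set SMB = MC: 242.00 - 5.04Q = 29.17 + 2.04Q → Q* = 30.0607.
The welfare-loss triangle has base |Q_m − Q*| and height MEC(Q_m) (the vertical gap between SMB and MC is zero at Q* and MEC at Q_m).
DWL = ½ × 4.0724 × 28.8325 = 58.7087.

DWL = $58.71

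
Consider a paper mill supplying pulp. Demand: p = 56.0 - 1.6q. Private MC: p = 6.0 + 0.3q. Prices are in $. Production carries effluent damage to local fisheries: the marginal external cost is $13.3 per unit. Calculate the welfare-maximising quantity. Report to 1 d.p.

Social marginal cost = private MC + MEC = 19.3 + 0.3q.
Set SMC = demand: 19.3 + 0.3q = 56.0 - 1.6q → q* = 19.3158.

q* = 19.3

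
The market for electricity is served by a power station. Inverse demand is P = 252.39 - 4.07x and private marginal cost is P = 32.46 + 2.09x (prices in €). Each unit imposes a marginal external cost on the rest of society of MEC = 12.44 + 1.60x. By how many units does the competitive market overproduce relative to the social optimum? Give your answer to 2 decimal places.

8.96 units

Market equilibrium (private): 32.46 + 2.09x = 252.39 - 4.07x → x_m = 35.7029.
Social marginal cost = private MC + MEC = 44.90 + 3.69x.
Set SMC = demand: 44.90 + 3.69x = 252.39 - 4.07x → x* = 26.7384.
Gap = |35.7029 − 26.7384| = 8.9645.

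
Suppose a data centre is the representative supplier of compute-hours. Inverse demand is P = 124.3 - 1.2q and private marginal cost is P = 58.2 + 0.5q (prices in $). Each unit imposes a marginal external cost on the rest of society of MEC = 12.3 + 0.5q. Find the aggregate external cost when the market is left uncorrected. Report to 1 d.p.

$856.2

Market equilibrium (private): 58.2 + 0.5q = 124.3 - 1.2q → q_m = 38.8824.
Total external cost = ∫₀^{q_m} (12.3 + 0.5q) dq = 12.3×38.8824 + ½×0.5×38.8824² = 856.2138.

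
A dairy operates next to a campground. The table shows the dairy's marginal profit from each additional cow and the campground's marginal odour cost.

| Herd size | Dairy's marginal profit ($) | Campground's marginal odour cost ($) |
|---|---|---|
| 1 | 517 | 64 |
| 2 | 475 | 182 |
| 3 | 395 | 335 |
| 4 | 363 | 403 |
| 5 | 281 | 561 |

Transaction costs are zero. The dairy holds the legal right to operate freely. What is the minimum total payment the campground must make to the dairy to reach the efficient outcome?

Left alone the dairy would choose level 5 (marginal profit stays positive).
Efficient level: k* = 3 (marginal profit ≥ marginal odour cost through 3).
The campground must at least cover the dairy's forgone profit from cutting 5→3: 363 + 281 = 644.

$644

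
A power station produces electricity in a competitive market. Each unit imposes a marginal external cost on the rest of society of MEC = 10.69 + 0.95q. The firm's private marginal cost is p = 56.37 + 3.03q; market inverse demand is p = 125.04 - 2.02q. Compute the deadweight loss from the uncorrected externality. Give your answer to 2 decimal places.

DWL = 46.45

Market equilibrium (private): 56.37 + 3.03q = 125.04 - 2.02q → q_m = 13.5980.
Social marginal cost = private MC + MEC = 67.06 + 3.98q.
Set SMC = demand: 67.06 + 3.98q = 125.04 - 2.02q → q* = 9.6633.
Between q* and q_m the wedge SMC − demand runs linearly from 0 to MEC(q_m), so the loss is a triangle.
DWL = ½ × 3.9347 × 23.6081 = 46.4454.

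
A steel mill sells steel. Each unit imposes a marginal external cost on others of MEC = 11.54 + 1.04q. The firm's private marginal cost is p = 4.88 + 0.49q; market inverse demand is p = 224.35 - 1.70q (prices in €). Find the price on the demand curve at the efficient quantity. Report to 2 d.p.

P = €114.91

Social marginal cost = private MC + MEC = 16.42 + 1.53q.
Set SMC = demand: 16.42 + 1.53q = 224.35 - 1.70q → q* = 64.3746.
Consumer price on the demand curve at q*: 224.35 − 1.70×64.3746 = 114.9132.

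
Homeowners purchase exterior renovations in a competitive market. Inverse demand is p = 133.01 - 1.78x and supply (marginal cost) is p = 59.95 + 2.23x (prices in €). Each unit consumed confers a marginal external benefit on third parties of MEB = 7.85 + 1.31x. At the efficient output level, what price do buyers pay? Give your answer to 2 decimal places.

P = €79.67

Social marginal benefit = demand + MEB = 140.86 - 0.47x.
Set SMB = MC: 140.86 - 0.47x = 59.95 + 2.23x → x* = 29.9667.
Consumer price on the demand curve at x*: 133.01 − 1.78×29.9667 = 79.6693.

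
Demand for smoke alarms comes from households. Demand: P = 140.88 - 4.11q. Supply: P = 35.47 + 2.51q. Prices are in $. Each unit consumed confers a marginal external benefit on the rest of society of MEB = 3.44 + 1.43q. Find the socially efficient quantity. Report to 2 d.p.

Social marginal benefit = demand + MEB = 144.32 - 2.68q.
Set SMB = MC: 144.32 - 2.68q = 35.47 + 2.51q → q* = 20.9730.

q* = 20.97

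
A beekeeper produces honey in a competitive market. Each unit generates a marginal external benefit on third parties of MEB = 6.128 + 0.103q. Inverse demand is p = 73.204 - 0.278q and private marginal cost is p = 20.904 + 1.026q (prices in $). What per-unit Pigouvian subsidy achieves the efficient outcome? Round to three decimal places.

subsidy = $11.139 per unit

Social marginal cost = private MC − MEB = 14.776 + 0.923q.
Set SMC = demand: 14.776 + 0.923q = 73.204 - 0.278q → q* = 48.6495.
The Pigouvian subsidy equals MEB at q*: 6.128 + 0.103×48.6495 = 11.1389.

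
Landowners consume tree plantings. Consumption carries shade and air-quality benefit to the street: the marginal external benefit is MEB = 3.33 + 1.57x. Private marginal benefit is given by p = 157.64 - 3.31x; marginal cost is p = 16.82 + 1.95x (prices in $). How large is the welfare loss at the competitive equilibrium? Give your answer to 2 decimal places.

DWL = $278.82

Market equilibrium (private): 16.82 + 1.95x = 157.64 - 3.31x → x_m = 26.7719.
Social marginal benefit = demand + MEB = 160.97 - 1.74x.
Set SMB = MC: 160.97 - 1.74x = 16.82 + 1.95x → x* = 39.0650.
The loss is the area between SMB and MC from x* to x_m; with linear curves that's a triangle of height MEB(x_m).
DWL = ½ × 12.2931 × 45.3618 = 278.8186.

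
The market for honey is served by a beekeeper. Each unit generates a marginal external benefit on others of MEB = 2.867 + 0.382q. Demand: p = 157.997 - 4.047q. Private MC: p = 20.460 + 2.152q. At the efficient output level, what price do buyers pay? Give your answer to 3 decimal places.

Social marginal cost = private MC − MEB = 17.593 + 1.770q.
Set SMC = demand: 17.593 + 1.770q = 157.997 - 4.047q → q* = 24.1368.
Consumer price on the demand curve at q*: 157.997 − 4.047×24.1368 = 60.3154.

P = 60.315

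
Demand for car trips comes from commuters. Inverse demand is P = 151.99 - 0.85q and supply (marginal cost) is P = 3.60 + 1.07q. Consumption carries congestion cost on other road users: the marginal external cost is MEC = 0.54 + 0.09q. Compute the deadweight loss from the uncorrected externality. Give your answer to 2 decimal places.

Market equilibrium (private): 3.60 + 1.07q = 151.99 - 0.85q → q_m = 77.2865.
Social marginal benefit = demand − MEC = 151.45 - 0.94q.
Set SMB = MC: 151.45 - 0.94q = 3.60 + 1.07q → q* = 73.5572.
Between q* and q_m the wedge MC − SMB runs linearly from 0 to MEC(q_m), so the loss is a triangle.
DWL = ½ × 3.7293 × 7.4958 = 13.9770.

DWL = 13.98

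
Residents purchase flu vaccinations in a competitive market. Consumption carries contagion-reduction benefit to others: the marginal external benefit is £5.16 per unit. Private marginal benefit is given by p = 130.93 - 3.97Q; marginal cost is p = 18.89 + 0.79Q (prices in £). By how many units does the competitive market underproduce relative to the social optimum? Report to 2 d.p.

1.08 units

Market equilibrium (private): 18.89 + 0.79Q = 130.93 - 3.97Q → Q_m = 23.5378.
Social marginal benefit = demand + MEB = 136.09 - 3.97Q.
Set SMB = MC: 136.09 - 3.97Q = 18.89 + 0.79Q → Q* = 24.6218.
Gap = |23.5378 − 24.6218| = 1.0840.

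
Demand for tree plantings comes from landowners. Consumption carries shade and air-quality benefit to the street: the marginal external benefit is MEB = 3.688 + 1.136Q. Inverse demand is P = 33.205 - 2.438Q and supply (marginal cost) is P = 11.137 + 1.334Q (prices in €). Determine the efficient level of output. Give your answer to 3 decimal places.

Q* = 9.771

Social marginal benefit = demand + MEB = 36.893 - 1.302Q.
Set SMB = MC: 36.893 - 1.302Q = 11.137 + 1.334Q → Q* = 9.7709.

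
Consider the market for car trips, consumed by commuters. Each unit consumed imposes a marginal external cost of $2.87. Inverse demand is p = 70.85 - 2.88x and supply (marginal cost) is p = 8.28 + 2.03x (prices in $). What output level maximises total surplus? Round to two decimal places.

Social marginal benefit = demand − MEC = 67.98 - 2.88x.
Set SMB = MC: 67.98 - 2.88x = 8.28 + 2.03x → x* = 12.1589.

x* = 12.16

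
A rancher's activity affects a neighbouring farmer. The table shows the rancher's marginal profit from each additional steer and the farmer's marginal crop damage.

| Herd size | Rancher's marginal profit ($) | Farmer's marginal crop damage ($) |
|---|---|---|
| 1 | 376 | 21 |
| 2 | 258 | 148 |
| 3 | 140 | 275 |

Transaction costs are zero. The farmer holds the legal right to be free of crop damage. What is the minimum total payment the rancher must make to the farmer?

Efficient level: marginal profit ≥ marginal crop damage through level 2, so k* = 2.
With the farmer holding the right, the rancher must at least compensate total damage at k*: 21 + 148 = 169.

$169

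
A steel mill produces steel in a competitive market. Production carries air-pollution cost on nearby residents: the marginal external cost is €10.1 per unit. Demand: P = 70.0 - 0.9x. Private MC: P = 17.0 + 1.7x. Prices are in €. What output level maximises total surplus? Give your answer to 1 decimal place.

x* = 16.5

Social marginal cost = private MC + MEC = 27.1 + 1.7x.
Set SMC = demand: 27.1 + 1.7x = 70.0 - 0.9x → x* = 16.5000.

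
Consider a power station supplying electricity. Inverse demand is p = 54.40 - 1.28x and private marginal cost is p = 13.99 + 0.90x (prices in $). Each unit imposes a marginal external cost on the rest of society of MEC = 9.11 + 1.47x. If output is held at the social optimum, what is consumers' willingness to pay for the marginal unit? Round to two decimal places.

Social marginal cost = private MC + MEC = 23.10 + 2.37x.
Set SMC = demand: 23.10 + 2.37x = 54.40 - 1.28x → x* = 8.5753.
Consumer price on the demand curve at x*: 54.40 − 1.28×8.5753 = 43.4236.

P = $43.42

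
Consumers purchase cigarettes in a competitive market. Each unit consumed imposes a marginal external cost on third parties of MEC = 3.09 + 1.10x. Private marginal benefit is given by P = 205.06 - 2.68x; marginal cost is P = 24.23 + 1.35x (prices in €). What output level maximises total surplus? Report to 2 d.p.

x* = 34.65

Social marginal benefit = demand − MEC = 201.97 - 3.78x.
Set SMB = MC: 201.97 - 3.78x = 24.23 + 1.35x → x* = 34.6472.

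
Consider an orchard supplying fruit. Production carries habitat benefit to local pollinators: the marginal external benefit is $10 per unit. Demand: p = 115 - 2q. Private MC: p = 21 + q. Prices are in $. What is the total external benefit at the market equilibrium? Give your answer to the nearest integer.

$313

Market equilibrium (private): 21 + q = 115 - 2q → q_m = 31.3333.
Total external benefit = MEB × q_m = 10 × 31.3333 = 313.3330.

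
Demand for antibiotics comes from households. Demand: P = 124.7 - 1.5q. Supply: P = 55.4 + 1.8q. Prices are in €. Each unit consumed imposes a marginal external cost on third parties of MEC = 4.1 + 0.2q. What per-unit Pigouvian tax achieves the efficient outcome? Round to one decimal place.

tax = €7.8 per unit

Social marginal benefit = demand − MEC = 120.6 - 1.7q.
Set SMB = MC: 120.6 - 1.7q = 55.4 + 1.8q → q* = 18.6286.
The Pigouvian tax equals MEC at q*: 4.1 + 0.2×18.6286 = 7.8257.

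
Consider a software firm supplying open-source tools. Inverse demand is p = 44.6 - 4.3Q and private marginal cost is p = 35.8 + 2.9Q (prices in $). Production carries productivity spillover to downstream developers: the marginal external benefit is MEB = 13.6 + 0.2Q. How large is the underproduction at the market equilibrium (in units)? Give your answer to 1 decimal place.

2.0 units

Market equilibrium (private): 35.8 + 2.9Q = 44.6 - 4.3Q → Q_m = 1.2222.
Social marginal cost = private MC − MEB = 22.2 + 2.7Q.
Set SMC = demand: 22.2 + 2.7Q = 44.6 - 4.3Q → Q* = 3.2000.
Gap = |1.2222 − 3.2000| = 1.9778.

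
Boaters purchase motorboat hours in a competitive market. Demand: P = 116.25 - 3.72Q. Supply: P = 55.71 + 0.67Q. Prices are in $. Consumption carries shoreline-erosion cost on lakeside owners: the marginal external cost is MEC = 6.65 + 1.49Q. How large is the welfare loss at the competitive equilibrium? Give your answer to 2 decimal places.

DWL = $62.90

Market equilibrium (private): 55.71 + 0.67Q = 116.25 - 3.72Q → Q_m = 13.7904.
Social marginal benefit = demand − MEC = 109.60 - 5.21Q.
Set SMB = MC: 109.60 - 5.21Q = 55.71 + 0.67Q → Q* = 9.1650.
Height of the DWL triangle at Q_m is MC(Q_m) − SMB(Q_m) = MEC(Q_m) = 27.1977.
DWL = ½ × 4.6254 × 27.1977 = 62.9001.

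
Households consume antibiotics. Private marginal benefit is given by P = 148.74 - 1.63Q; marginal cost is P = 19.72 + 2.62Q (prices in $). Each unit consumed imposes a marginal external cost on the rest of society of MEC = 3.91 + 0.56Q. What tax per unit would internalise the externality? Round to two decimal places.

Social marginal benefit = demand − MEC = 144.83 - 2.19Q.
Set SMB = MC: 144.83 - 2.19Q = 19.72 + 2.62Q → Q* = 26.0104.
The Pigouvian tax equals MEC at Q*: 3.91 + 0.56×26.0104 = 18.4758.

tax = $18.48 per unit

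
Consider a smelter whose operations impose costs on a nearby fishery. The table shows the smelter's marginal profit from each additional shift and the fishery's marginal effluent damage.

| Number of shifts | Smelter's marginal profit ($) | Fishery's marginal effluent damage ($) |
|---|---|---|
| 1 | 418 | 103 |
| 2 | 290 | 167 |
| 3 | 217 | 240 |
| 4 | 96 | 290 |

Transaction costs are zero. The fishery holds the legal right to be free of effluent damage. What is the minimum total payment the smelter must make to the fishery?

$270

Efficient level: marginal profit ≥ marginal effluent damage through level 2, so k* = 2.
With the fishery holding the right, the smelter must at least compensate total damage at k*: 103 + 167 = 270.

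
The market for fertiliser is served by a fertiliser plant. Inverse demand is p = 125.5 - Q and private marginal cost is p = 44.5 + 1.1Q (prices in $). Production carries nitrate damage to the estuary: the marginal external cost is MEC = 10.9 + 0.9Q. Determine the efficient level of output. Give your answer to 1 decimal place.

Q* = 23.4

Social marginal cost = private MC + MEC = 55.4 + 2.0Q.
Set SMC = demand: 55.4 + 2.0Q = 125.5 - Q → Q* = 23.3667.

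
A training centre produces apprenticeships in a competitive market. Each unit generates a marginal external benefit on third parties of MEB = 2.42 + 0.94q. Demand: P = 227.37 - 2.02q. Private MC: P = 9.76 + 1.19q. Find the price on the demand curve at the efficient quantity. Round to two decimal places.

Social marginal cost = private MC − MEB = 7.34 + 0.25q.
Set SMC = demand: 7.34 + 0.25q = 227.37 - 2.02q → q* = 96.9295.
Consumer price on the demand curve at q*: 227.37 − 2.02×96.9295 = 31.5724.

P = 31.57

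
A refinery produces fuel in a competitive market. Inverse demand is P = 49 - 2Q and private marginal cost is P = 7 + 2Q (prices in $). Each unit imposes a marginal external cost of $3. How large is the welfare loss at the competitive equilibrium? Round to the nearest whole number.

DWL = $1

Market equilibrium (private): 7 + 2Q = 49 - 2Q → Q_m = 10.5000.
Social marginal cost = private MC + MEC = 10 + 2Q.
Set SMC = demand: 10 + 2Q = 49 - 2Q → Q* = 9.7500.
The welfare-loss triangle has base |Q_m − Q*| and height MEC(Q_m) (the vertical gap between SMC and demand is zero at Q* and MEC at Q_m).
DWL = ½ × 0.7500 × 3.0000 = 1.1250.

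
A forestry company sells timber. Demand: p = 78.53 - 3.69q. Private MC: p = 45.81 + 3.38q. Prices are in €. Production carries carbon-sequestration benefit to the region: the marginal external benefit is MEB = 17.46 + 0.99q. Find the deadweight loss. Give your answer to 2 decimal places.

DWL = €39.95

Market equilibrium (private): 45.81 + 3.38q = 78.53 - 3.69q → q_m = 4.6280.
Social marginal cost = private MC − MEB = 28.35 + 2.39q.
Set SMC = demand: 28.35 + 2.39q = 78.53 - 3.69q → q* = 8.2533.
Height of the DWL triangle at q_m is demand(q_m) − SMC(q_m) = MEB(q_m) = 22.0417.
DWL = ½ × 3.6253 × 22.0417 = 39.9539.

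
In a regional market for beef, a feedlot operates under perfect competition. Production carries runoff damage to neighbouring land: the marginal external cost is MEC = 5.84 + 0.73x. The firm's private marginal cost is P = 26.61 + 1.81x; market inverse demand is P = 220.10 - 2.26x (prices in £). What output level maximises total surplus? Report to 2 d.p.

x* = 39.09

Social marginal cost = private MC + MEC = 32.45 + 2.54x.
Set SMC = demand: 32.45 + 2.54x = 220.10 - 2.26x → x* = 39.0938.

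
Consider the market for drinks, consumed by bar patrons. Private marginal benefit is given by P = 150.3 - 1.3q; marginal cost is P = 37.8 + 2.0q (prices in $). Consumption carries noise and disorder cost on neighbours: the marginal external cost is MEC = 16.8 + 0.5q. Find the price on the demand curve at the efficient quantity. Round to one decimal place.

Social marginal benefit = demand − MEC = 133.5 - 1.8q.
Set SMB = MC: 133.5 - 1.8q = 37.8 + 2.0q → q* = 25.1842.
Consumer price on the demand curve at q*: 150.3 − 1.3×25.1842 = 117.5605.

P = $117.6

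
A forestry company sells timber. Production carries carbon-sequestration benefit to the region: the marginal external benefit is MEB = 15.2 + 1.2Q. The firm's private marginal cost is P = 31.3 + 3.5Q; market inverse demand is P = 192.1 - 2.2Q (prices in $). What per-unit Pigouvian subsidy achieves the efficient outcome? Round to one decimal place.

subsidy = $62.1 per unit

Social marginal cost = private MC − MEB = 16.1 + 2.3Q.
Set SMC = demand: 16.1 + 2.3Q = 192.1 - 2.2Q → Q* = 39.1111.
The Pigouvian subsidy equals MEB at Q*: 15.2 + 1.2×39.1111 = 62.1333.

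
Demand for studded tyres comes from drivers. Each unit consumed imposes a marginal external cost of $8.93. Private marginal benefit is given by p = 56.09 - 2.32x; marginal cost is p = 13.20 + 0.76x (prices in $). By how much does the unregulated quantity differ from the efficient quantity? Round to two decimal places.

2.90 units

Market equilibrium (private): 13.20 + 0.76x = 56.09 - 2.32x → x_m = 13.9253.
Social marginal benefit = demand − MEC = 47.16 - 2.32x.
Set SMB = MC: 47.16 - 2.32x = 13.20 + 0.76x → x* = 11.0260.
Gap = |13.9253 − 11.0260| = 2.8993.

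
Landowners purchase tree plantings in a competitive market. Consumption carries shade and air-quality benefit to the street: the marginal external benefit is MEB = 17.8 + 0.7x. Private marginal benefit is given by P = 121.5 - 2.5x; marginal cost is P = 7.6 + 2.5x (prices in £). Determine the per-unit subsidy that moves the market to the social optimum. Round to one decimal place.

subsidy = £39.2 per unit

Social marginal benefit = demand + MEB = 139.3 - 1.8x.
Set SMB = MC: 139.3 - 1.8x = 7.6 + 2.5x → x* = 30.6279.
The Pigouvian subsidy equals MEB at x*: 17.8 + 0.7×30.6279 = 39.2395.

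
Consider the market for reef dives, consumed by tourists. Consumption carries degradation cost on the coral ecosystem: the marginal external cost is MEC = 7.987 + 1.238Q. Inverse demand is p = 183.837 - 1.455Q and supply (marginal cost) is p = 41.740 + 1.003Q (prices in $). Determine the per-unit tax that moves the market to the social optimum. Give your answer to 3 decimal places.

tax = $52.908 per unit

Social marginal benefit = demand − MEC = 175.850 - 2.693Q.
Set SMB = MC: 175.850 - 2.693Q = 41.740 + 1.003Q → Q* = 36.2852.
The Pigouvian tax equals MEC at Q*: 7.987 + 1.238×36.2852 = 52.9081.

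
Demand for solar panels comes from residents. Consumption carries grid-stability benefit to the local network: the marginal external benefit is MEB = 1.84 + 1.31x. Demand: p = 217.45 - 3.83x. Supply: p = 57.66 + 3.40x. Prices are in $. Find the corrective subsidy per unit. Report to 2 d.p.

Social marginal benefit = demand + MEB = 219.29 - 2.52x.
Set SMB = MC: 219.29 - 2.52x = 57.66 + 3.40x → x* = 27.3024.
The Pigouvian subsidy equals MEB at x*: 1.84 + 1.31×27.3024 = 37.6061.

subsidy = $37.61 per unit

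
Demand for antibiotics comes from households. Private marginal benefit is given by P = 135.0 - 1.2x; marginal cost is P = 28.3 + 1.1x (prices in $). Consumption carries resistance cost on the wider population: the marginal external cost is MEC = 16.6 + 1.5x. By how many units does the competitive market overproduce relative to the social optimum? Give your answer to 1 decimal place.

Market equilibrium (private): 28.3 + 1.1x = 135.0 - 1.2x → x_m = 46.3913.
Social marginal benefit = demand − MEC = 118.4 - 2.7x.
Set SMB = MC: 118.4 - 2.7x = 28.3 + 1.1x → x* = 23.7105.
Gap = |46.3913 − 23.7105| = 22.6808.

22.7 units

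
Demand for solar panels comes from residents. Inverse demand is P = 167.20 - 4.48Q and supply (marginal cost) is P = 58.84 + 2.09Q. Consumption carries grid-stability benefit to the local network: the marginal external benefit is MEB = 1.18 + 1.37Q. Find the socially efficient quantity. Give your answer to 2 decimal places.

Social marginal benefit = demand + MEB = 168.38 - 3.11Q.
Set SMB = MC: 168.38 - 3.11Q = 58.84 + 2.09Q → Q* = 21.0654.

Q* = 21.07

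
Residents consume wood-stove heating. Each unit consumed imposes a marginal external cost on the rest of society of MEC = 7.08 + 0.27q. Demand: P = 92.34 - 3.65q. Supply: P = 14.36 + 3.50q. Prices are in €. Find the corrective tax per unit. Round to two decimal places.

Social marginal benefit = demand − MEC = 85.26 - 3.92q.
Set SMB = MC: 85.26 - 3.92q = 14.36 + 3.50q → q* = 9.5553.
The Pigouvian tax equals MEC at q*: 7.08 + 0.27×9.5553 = 9.6599.

tax = €9.66 per unit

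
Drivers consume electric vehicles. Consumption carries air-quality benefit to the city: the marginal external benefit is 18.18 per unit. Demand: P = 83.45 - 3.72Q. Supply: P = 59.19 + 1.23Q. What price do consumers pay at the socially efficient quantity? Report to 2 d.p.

P = 51.56

Social marginal benefit = demand + MEB = 101.63 - 3.72Q.
Set SMB = MC: 101.63 - 3.72Q = 59.19 + 1.23Q → Q* = 8.5737.
Consumer price on the demand curve at Q*: 83.45 − 3.72×8.5737 = 51.5558.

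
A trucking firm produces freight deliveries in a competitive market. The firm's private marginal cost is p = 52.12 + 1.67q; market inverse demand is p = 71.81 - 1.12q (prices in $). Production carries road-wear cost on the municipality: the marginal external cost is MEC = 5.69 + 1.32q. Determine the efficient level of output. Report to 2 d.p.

q* = 3.41

Social marginal cost = private MC + MEC = 57.81 + 2.99q.
Set SMC = demand: 57.81 + 2.99q = 71.81 - 1.12q → q* = 3.4063.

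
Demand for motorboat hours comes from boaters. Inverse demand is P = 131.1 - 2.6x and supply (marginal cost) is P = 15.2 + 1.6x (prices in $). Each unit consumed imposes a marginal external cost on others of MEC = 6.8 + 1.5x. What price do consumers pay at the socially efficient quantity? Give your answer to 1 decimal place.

Social marginal benefit = demand − MEC = 124.3 - 4.1x.
Set SMB = MC: 124.3 - 4.1x = 15.2 + 1.6x → x* = 19.1404.
Consumer price on the demand curve at x*: 131.1 − 2.6×19.1404 = 81.3350.

P = $81.3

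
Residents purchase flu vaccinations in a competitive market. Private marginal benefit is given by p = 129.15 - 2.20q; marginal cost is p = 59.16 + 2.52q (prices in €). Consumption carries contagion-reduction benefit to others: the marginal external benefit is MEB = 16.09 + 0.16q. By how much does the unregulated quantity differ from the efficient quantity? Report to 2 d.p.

4.05 units

Market equilibrium (private): 59.16 + 2.52q = 129.15 - 2.20q → q_m = 14.8284.
Social marginal benefit = demand + MEB = 145.24 - 2.04q.
Set SMB = MC: 145.24 - 2.04q = 59.16 + 2.52q → q* = 18.8772.
Gap = |14.8284 − 18.8772| = 4.0488.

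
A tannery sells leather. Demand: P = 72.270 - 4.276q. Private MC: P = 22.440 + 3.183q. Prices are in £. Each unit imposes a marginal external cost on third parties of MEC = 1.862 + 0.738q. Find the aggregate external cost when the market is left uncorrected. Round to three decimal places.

Market equilibrium (private): 22.440 + 3.183q = 72.270 - 4.276q → q_m = 6.6805.
Total external cost = ∫₀^{q_m} (1.862 + 0.738q) dq = 1.862×6.6805 + ½×0.738×6.6805² = 28.9072.

£28.907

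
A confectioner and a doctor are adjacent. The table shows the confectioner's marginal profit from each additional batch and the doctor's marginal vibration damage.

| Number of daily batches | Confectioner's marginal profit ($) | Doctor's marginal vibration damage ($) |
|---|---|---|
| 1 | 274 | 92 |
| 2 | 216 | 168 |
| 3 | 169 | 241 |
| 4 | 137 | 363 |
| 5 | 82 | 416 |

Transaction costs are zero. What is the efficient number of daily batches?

2

Bargaining reaches the level where marginal profit last exceeds marginal vibration damage.
That holds through level 2 (216 ≥ 168) but not at 3 (169 < 241).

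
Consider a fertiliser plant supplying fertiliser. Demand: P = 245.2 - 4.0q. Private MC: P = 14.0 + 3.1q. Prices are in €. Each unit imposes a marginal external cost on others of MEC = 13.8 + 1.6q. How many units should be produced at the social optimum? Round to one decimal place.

q* = 25.0

Social marginal cost = private MC + MEC = 27.8 + 4.7q.
Set SMC = demand: 27.8 + 4.7q = 245.2 - 4.0q → q* = 24.9885.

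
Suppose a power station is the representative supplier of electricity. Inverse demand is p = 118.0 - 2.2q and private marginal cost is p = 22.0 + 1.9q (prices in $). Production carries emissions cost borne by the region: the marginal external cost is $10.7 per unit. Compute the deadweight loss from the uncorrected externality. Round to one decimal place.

DWL = $14.0

Market equilibrium (private): 22.0 + 1.9q = 118.0 - 2.2q → q_m = 23.4146.
Social marginal cost = private MC + MEC = 32.7 + 1.9q.
Set SMC = demand: 32.7 + 1.9q = 118.0 - 2.2q → q* = 20.8049.
Height of the DWL triangle at q_m is SMC(q_m) − demand(q_m) = MEC(q_m) = 10.7000.
DWL = ½ × 2.6097 × 10.7000 = 13.9619.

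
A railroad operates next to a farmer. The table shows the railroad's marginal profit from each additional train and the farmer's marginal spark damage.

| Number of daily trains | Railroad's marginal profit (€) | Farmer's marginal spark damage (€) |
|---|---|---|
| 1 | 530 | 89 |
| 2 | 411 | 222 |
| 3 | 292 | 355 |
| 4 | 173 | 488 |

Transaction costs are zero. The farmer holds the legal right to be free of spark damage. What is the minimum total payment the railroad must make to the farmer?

Efficient level: marginal profit ≥ marginal spark damage through level 2, so k* = 2.
With the farmer holding the right, the railroad must at least compensate total damage at k*: 89 + 222 = 311.

€311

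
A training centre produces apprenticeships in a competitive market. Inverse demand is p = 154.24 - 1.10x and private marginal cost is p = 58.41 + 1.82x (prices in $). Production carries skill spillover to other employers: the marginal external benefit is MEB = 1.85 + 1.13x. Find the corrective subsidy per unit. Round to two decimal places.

Social marginal cost = private MC − MEB = 56.56 + 0.69x.
Set SMC = demand: 56.56 + 0.69x = 154.24 - 1.10x → x* = 54.5698.
The Pigouvian subsidy equals MEB at x*: 1.85 + 1.13×54.5698 = 63.5139.

subsidy = $63.51 per unit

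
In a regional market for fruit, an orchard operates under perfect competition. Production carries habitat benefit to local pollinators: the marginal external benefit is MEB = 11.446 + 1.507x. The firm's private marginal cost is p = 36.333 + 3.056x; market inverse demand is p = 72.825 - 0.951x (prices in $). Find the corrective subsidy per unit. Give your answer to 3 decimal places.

subsidy = $40.343 per unit

Social marginal cost = private MC − MEB = 24.887 + 1.549x.
Set SMC = demand: 24.887 + 1.549x = 72.825 - 0.951x → x* = 19.1752.
The Pigouvian subsidy equals MEB at x*: 11.446 + 1.507×19.1752 = 40.3430.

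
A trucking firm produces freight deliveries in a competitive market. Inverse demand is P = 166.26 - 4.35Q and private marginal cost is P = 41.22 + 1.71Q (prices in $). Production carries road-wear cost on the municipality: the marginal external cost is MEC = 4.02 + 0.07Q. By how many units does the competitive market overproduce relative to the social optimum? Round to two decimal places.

Market equilibrium (private): 41.22 + 1.71Q = 166.26 - 4.35Q → Q_m = 20.6337.
Social marginal cost = private MC + MEC = 45.24 + 1.78Q.
Set SMC = demand: 45.24 + 1.78Q = 166.26 - 4.35Q → Q* = 19.7423.
Gap = |20.6337 − 19.7423| = 0.8914.

0.89 units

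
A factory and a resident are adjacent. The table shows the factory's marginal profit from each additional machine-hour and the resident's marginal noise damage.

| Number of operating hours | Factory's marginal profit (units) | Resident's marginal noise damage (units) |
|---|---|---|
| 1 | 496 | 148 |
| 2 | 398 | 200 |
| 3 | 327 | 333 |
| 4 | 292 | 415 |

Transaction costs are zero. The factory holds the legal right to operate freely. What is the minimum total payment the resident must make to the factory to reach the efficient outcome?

619

Left alone the factory would choose level 4 (marginal profit stays positive).
Efficient level: k* = 2 (marginal profit ≥ marginal noise damage through 2).
The resident must at least cover the factory's forgone profit from cutting 4→2: 327 + 292 = 619.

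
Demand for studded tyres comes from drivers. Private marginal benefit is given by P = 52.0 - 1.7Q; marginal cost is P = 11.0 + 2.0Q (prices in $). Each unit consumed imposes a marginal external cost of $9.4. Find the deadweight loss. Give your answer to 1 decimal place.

Market equilibrium (private): 11.0 + 2.0Q = 52.0 - 1.7Q → Q_m = 11.0811.
Social marginal benefit = demand − MEC = 42.6 - 1.7Q.
Set SMB = MC: 42.6 - 1.7Q = 11.0 + 2.0Q → Q* = 8.5405.
Height of the DWL triangle at Q_m is MC(Q_m) − SMB(Q_m) = MEC(Q_m) = 9.4000.
DWL = ½ × 2.5406 × 9.4000 = 11.9408.

DWL = $11.9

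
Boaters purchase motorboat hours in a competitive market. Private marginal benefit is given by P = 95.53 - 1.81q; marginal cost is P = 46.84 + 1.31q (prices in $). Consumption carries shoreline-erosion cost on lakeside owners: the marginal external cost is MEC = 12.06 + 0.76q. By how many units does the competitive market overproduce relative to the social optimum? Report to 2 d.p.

Market equilibrium (private): 46.84 + 1.31q = 95.53 - 1.81q → q_m = 15.6058.
Social marginal benefit = demand − MEC = 83.47 - 2.57q.
Set SMB = MC: 83.47 - 2.57q = 46.84 + 1.31q → q* = 9.4407.
Gap = |15.6058 − 9.4407| = 6.1651.

6.17 units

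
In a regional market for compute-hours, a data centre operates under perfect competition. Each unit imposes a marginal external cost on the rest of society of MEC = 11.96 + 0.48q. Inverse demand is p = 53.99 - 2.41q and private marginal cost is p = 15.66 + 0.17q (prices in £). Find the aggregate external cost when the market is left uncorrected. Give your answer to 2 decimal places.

£230.66

Market equilibrium (private): 15.66 + 0.17q = 53.99 - 2.41q → q_m = 14.8566.
Total external cost = ∫₀^{q_m} (11.96 + 0.48q) dq = 11.96×14.8566 + ½×0.48×14.8566² = 230.6574.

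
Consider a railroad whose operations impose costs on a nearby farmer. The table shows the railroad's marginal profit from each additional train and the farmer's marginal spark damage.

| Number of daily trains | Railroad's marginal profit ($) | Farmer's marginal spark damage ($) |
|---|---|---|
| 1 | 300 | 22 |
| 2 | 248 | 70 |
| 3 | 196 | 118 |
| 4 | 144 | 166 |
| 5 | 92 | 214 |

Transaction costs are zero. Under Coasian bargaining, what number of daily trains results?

3

Bargaining reaches the level where marginal profit last exceeds marginal spark damage.
That holds through level 3 (196 ≥ 118) but not at 4 (144 < 166).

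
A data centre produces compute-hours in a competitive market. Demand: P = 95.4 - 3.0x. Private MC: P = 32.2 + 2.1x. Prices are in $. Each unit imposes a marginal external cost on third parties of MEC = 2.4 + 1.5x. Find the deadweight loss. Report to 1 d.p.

Market equilibrium (private): 32.2 + 2.1x = 95.4 - 3.0x → x_m = 12.3922.
Social marginal cost = private MC + MEC = 34.6 + 3.6x.
Set SMC = demand: 34.6 + 3.6x = 95.4 - 3.0x → x* = 9.2121.
Between x* and x_m the wedge SMC − demand runs linearly from 0 to MEC(x_m), so the loss is a triangle.
DWL = ½ × 3.1801 × 20.9882 = 33.3723.

DWL = $33.4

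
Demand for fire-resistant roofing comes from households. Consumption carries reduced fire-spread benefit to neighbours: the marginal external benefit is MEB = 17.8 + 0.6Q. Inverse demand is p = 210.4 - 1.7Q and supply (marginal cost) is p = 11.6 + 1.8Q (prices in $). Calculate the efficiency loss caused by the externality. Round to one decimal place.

Market equilibrium (private): 11.6 + 1.8Q = 210.4 - 1.7Q → Q_m = 56.8000.
Social marginal benefit = demand + MEB = 228.2 - 1.1Q.
Set SMB = MC: 228.2 - 1.1Q = 11.6 + 1.8Q → Q* = 74.6897.
Height of the DWL triangle at Q_m is SMB(Q_m) − MC(Q_m) = MEB(Q_m) = 51.8800.
DWL = ½ × 17.8897 × 51.8800 = 464.0588.

DWL = $464.1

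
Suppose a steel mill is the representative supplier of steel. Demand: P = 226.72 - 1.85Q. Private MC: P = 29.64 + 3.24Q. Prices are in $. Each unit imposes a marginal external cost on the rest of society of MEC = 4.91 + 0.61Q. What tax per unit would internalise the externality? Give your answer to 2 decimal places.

Social marginal cost = private MC + MEC = 34.55 + 3.85Q.
Set SMC = demand: 34.55 + 3.85Q = 226.72 - 1.85Q → Q* = 33.7140.
The Pigouvian tax equals MEC at Q*: 4.91 + 0.61×33.7140 = 25.4755.

tax = $25.48 per unit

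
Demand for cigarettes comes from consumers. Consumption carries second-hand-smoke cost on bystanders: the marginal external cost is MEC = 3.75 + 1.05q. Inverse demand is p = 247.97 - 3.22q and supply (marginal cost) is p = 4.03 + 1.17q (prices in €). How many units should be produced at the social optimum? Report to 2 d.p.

q* = 44.15

Social marginal benefit = demand − MEC = 244.22 - 4.27q.
Set SMB = MC: 244.22 - 4.27q = 4.03 + 1.17q → q* = 44.1526.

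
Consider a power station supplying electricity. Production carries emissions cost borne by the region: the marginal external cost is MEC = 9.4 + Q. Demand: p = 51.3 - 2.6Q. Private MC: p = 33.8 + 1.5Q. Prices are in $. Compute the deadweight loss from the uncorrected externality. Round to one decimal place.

Market equilibrium (private): 33.8 + 1.5Q = 51.3 - 2.6Q → Q_m = 4.2683.
Social marginal cost = private MC + MEC = 43.2 + 2.5Q.
Set SMC = demand: 43.2 + 2.5Q = 51.3 - 2.6Q → Q* = 1.5882.
Between Q* and Q_m the wedge SMC − demand runs linearly from 0 to MEC(Q_m), so the loss is a triangle.
DWL = ½ × 2.6801 × 13.6683 = 18.3162.

DWL = $18.3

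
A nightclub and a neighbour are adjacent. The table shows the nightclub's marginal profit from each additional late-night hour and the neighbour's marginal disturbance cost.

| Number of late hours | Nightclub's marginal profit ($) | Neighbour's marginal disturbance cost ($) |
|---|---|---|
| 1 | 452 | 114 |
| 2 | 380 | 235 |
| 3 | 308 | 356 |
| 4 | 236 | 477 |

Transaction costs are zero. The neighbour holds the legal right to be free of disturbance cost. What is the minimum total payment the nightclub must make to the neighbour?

Efficient level: marginal profit ≥ marginal disturbance cost through level 2, so k* = 2.
With the neighbour holding the right, the nightclub must at least compensate total damage at k*: 114 + 235 = 349.

$349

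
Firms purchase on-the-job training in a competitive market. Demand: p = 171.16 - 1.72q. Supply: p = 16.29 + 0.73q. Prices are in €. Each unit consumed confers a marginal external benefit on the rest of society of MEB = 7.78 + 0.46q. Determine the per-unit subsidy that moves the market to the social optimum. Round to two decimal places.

Social marginal benefit = demand + MEB = 178.94 - 1.26q.
Set SMB = MC: 178.94 - 1.26q = 16.29 + 0.73q → q* = 81.7337.
The Pigouvian subsidy equals MEB at q*: 7.78 + 0.46×81.7337 = 45.3775.

subsidy = €45.38 per unit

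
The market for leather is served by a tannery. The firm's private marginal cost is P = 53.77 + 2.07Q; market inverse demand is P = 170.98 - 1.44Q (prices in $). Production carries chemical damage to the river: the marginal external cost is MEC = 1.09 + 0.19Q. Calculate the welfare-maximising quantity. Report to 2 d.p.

Q* = 31.38

Social marginal cost = private MC + MEC = 54.86 + 2.26Q.
Set SMC = demand: 54.86 + 2.26Q = 170.98 - 1.44Q → Q* = 31.3838.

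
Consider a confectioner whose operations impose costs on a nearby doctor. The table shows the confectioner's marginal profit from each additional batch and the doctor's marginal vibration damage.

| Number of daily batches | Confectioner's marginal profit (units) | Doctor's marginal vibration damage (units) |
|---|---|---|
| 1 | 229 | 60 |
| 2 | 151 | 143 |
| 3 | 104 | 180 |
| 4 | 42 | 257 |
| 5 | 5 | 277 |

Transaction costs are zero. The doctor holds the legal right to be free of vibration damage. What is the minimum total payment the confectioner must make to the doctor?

Efficient level: marginal profit ≥ marginal vibration damage through level 2, so k* = 2.
With the doctor holding the right, the confectioner must at least compensate total damage at k*: 60 + 143 = 203.

203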